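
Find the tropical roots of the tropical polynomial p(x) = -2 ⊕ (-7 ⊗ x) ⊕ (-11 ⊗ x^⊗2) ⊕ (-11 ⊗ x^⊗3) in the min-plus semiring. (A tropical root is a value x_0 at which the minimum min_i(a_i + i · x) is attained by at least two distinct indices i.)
Roots: {0, 4, 5}

Each tropical root is a break point of the lower envelope of the lines y = a_i + i · x (there are 4 lines, with slopes 0, 1, ..., 3). Only the lines that attain the minimum somewhere contribute to roots; other lines are dominated. Here the surviving (envelope) indices are i = 3, i = 2, i = 1, i = 0.
Intersections between consecutive envelope lines give the roots: for adjacent envelope indices i < j the intersection is x = (a_i − a_j) / (j − i). Reading off the sorted break points: {0, 4, 5}.
Verification: at each break x_0, at least two indices attain the minimum of min_i(a_i + i · x_0).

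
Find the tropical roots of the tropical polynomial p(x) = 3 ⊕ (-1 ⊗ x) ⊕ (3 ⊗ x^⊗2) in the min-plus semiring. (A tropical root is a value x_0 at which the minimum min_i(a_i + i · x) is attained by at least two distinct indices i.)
Roots: {-4, 4}

Each tropical root is a break point of the lower envelope of the lines y = a_i + i · x (there are 3 lines, with slopes 0, 1, ..., 2). Only the lines that attain the minimum somewhere contribute to roots; other lines are dominated. Here the surviving (envelope) indices are i = 2, i = 1, i = 0.
Intersections between consecutive envelope lines give the roots: for adjacent envelope indices i < j the intersection is x = (a_i − a_j) / (j − i). Reading off the sorted break points: {-4, 4}.
Verification: at each break x_0, at least two indices attain the minimum of min_i(a_i + i · x_0).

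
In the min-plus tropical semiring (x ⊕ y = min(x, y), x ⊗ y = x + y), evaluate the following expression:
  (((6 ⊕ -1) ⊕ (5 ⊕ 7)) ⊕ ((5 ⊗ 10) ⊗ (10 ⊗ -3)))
(((6 ⊕ -1) ⊕ (5 ⊕ 7)) ⊕ ((5 ⊗ 10) ⊗ (10 ⊗ -3))) = -1

Expand innermost to outermost. Recall ⊕ takes the minimum of its arguments and ⊗ takes their sum. Working out the expression (((6 ⊕ -1) ⊕ (5 ⊕ 7)) ⊕ ((5 ⊗ 10) ⊗ (10 ⊗ -3))) gives -1.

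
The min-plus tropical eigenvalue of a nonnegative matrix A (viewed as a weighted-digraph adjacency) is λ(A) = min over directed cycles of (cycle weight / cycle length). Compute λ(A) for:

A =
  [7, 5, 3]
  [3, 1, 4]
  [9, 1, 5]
λ(A) = 1

Enumerate directed cycles and compute their means (weight / length). Sample:
  cycle 0 → 0: weight = 7, length = 1, mean = 7/1 ≈ 7.000
  cycle 1 → 1: weight = 1, length = 1, mean = 1/1 ≈ 1.000
  cycle 2 → 2: weight = 5, length = 1, mean = 5/1 ≈ 5.000
  cycle 0 → 1 → 0: weight = 8, length = 2, mean = 8/2 ≈ 4.000
  cycle 0 → 2 → 0: weight = 12, length = 2, mean = 12/2 ≈ 6.000
  cycle 1 → 0 → 1: weight = 8, length = 2, mean = 8/2 ≈ 4.000
Minimum mean = 1.000, attained e.g. along the cycle 1 → 1 with weight 1 and length 1. So λ(A) = 1/1 = 1.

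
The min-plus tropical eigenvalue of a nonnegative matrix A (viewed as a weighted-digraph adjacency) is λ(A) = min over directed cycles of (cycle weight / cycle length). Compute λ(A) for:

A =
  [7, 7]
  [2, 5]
λ(A) = 9/2

Enumerate directed cycles and compute their means (weight / length). Sample:
  cycle 0 → 0: weight = 7, length = 1, mean = 7/1 ≈ 7.000
  cycle 1 → 1: weight = 5, length = 1, mean = 5/1 ≈ 5.000
  cycle 0 → 1 → 0: weight = 9, length = 2, mean = 9/2 ≈ 4.500
  cycle 1 → 0 → 1: weight = 9, length = 2, mean = 9/2 ≈ 4.500
Minimum mean = 4.500, attained e.g. along the cycle 0 → 1 → 0 with weight 9 and length 2. So λ(A) = 9/2 = 9/2.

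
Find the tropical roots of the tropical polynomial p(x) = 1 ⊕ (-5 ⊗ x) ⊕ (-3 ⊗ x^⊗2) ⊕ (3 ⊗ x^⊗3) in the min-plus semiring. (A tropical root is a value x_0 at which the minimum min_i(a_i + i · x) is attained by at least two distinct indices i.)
Roots: {-6, -2, 6}

Each tropical root is a break point of the lower envelope of the lines y = a_i + i · x (there are 4 lines, with slopes 0, 1, ..., 3). Only the lines that attain the minimum somewhere contribute to roots; other lines are dominated. Here the surviving (envelope) indices are i = 3, i = 2, i = 1, i = 0.
Intersections between consecutive envelope lines give the roots: for adjacent envelope indices i < j the intersection is x = (a_i − a_j) / (j − i). Reading off the sorted break points: {-6, -2, 6}.
Verification: at each break x_0, at least two indices attain the minimum of min_i(a_i + i · x_0).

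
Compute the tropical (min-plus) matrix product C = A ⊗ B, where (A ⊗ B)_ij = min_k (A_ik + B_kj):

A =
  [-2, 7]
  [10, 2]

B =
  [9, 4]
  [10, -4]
A ⊗ B =
  [7, 2]
  [12, -2]

Apply the min-plus product entry-by-entry:
  C[0][0] = min over k of (A[0][0] + B[0][0] = -2 + 9 = 7, A[0][1] + B[1][0] = 7 + 10 = 17) = 7 (attained at k = 0)
  C[0][1] = min over k of (A[0][0] + B[0][1] = -2 + 4 = 2, A[0][1] + B[1][1] = 7 + -4 = 3) = 2 (attained at k = 0)
  C[1][0] = min over k of (A[1][0] + B[0][0] = 10 + 9 = 19, A[1][1] + B[1][0] = 2 + 10 = 12) = 12 (attained at k = 1)
  C[1][1] = min over k of (A[1][0] + B[0][1] = 10 + 4 = 14, A[1][1] + B[1][1] = 2 + -4 = -2) = -2 (attained at k = 1)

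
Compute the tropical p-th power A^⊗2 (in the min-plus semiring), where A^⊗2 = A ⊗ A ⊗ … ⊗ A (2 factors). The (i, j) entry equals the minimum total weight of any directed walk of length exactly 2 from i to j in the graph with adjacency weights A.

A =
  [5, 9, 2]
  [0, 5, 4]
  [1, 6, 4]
A^⊗2 =
  [3, 8, 6]
  [5, 9, 2]
  [5, 10, 3]

Each entry (A^⊗2)_ij equals the minimum over all length-2 walks i = v_0 → v_1 → … → v_2 = j of Σ_t A[v_t][v_{t+1}]. For example, for (i, j) = (0, 2) we minimise over 3 possible intermediate vertex sequences; the minimum is 6, attained along the walk 0 → 2 → 2.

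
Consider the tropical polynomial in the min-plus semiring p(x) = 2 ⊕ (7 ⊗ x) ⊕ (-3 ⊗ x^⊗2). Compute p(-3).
p(-3) = -9

A tropical monomial a ⊗ x^⊗i evaluates to a + i · x. Evaluating each term at x = -3:
  Term 0 contributes 2 + 0 · -3 = 2
  Term 1 contributes 7 + 1 · -3 = 4
  Term 2 contributes -3 + 2 · -3 = -9
p(-3) = ⊕ of these = min[2, 4, -9] = -9.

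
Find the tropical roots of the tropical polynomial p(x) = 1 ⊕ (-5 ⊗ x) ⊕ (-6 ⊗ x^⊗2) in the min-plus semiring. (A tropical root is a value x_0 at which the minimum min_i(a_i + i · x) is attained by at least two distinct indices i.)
Roots: {1, 6}

Each tropical root is a break point of the lower envelope of the lines y = a_i + i · x (there are 3 lines, with slopes 0, 1, ..., 2). Only the lines that attain the minimum somewhere contribute to roots; other lines are dominated. Here the surviving (envelope) indices are i = 2, i = 1, i = 0.
Intersections between consecutive envelope lines give the roots: for adjacent envelope indices i < j the intersection is x = (a_i − a_j) / (j − i). Reading off the sorted break points: {1, 6}.
Verification: at each break x_0, at least two indices attain the minimum of min_i(a_i + i · x_0).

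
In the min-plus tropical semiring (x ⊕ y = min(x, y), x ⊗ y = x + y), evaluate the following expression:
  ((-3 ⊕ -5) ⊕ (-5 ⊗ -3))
((-3 ⊕ -5) ⊕ (-5 ⊗ -3)) = -8

Expand innermost to outermost. Recall ⊕ takes the minimum of its arguments and ⊗ takes their sum. Working out the expression ((-3 ⊕ -5) ⊕ (-5 ⊗ -3)) gives -8.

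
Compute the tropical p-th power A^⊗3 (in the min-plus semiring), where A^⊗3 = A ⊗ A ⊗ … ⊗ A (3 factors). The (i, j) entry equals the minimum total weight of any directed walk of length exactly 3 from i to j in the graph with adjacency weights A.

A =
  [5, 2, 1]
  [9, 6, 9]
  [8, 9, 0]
A^⊗3 =
  [9, 10, 1]
  [17, 16, 9]
  [8, 9, 0]

Each entry (A^⊗3)_ij equals the minimum over all length-3 walks i = v_0 → v_1 → … → v_3 = j of Σ_t A[v_t][v_{t+1}]. For example, for (i, j) = (0, 2) we minimise over 9 possible intermediate vertex sequences; the minimum is 1, attained along the walk 0 → 2 → 2 → 2.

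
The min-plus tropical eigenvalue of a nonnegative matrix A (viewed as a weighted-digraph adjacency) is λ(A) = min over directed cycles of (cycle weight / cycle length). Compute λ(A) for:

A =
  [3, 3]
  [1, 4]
λ(A) = 2

Enumerate directed cycles and compute their means (weight / length). Sample:
  cycle 0 → 0: weight = 3, length = 1, mean = 3/1 ≈ 3.000
  cycle 1 → 1: weight = 4, length = 1, mean = 4/1 ≈ 4.000
  cycle 0 → 1 → 0: weight = 4, length = 2, mean = 4/2 ≈ 2.000
  cycle 1 → 0 → 1: weight = 4, length = 2, mean = 4/2 ≈ 2.000
Minimum mean = 2.000, attained e.g. along the cycle 0 → 1 → 0 with weight 4 and length 2. So λ(A) = 4/2 = 2.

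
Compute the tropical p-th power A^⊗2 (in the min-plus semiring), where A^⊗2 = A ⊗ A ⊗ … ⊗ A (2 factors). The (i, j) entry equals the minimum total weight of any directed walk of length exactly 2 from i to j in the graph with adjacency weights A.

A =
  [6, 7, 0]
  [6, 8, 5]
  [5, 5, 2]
A^⊗2 =
  [5, 5, 2]
  [10, 10, 6]
  [7, 7, 4]

Each entry (A^⊗2)_ij equals the minimum over all length-2 walks i = v_0 → v_1 → … → v_2 = j of Σ_t A[v_t][v_{t+1}]. For example, for (i, j) = (0, 2) we minimise over 3 possible intermediate vertex sequences; the minimum is 2, attained along the walk 0 → 2 → 2.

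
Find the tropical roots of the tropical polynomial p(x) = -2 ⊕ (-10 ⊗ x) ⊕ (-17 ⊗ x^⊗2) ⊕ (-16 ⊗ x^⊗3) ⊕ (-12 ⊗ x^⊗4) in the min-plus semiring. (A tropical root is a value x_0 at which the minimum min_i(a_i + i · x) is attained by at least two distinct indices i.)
Roots: {-4, -1, 7, 8}

Each tropical root is a break point of the lower envelope of the lines y = a_i + i · x (there are 5 lines, with slopes 0, 1, ..., 4). Only the lines that attain the minimum somewhere contribute to roots; other lines are dominated. Here the surviving (envelope) indices are i = 4, i = 3, i = 2, i = 1, i = 0.
Intersections between consecutive envelope lines give the roots: for adjacent envelope indices i < j the intersection is x = (a_i − a_j) / (j − i). Reading off the sorted break points: {-4, -1, 7, 8}.
Verification: at each break x_0, at least two indices attain the minimum of min_i(a_i + i · x_0).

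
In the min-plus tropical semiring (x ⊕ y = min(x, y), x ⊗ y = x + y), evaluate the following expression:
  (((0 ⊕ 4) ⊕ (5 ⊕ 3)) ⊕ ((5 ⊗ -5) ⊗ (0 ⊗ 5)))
(((0 ⊕ 4) ⊕ (5 ⊕ 3)) ⊕ ((5 ⊗ -5) ⊗ (0 ⊗ 5))) = 0

Expand innermost to outermost. Recall ⊕ takes the minimum of its arguments and ⊗ takes their sum. Working out the expression (((0 ⊕ 4) ⊕ (5 ⊕ 3)) ⊕ ((5 ⊗ -5) ⊗ (0 ⊗ 5))) gives 0.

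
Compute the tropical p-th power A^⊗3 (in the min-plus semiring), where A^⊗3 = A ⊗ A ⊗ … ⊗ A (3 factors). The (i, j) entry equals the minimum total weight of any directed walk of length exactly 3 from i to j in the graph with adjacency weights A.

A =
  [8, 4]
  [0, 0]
A^⊗3 =
  [4, 4]
  [0, 0]

Each entry (A^⊗3)_ij equals the minimum over all length-3 walks i = v_0 → v_1 → … → v_3 = j of Σ_t A[v_t][v_{t+1}]. For example, for (i, j) = (0, 1) we minimise over 4 possible intermediate vertex sequences; the minimum is 4, attained along the walk 0 → 1 → 1 → 1.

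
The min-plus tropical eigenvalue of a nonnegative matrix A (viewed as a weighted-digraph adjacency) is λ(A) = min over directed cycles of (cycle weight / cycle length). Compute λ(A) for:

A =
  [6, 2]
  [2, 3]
λ(A) = 2

Enumerate directed cycles and compute their means (weight / length). Sample:
  cycle 0 → 0: weight = 6, length = 1, mean = 6/1 ≈ 6.000
  cycle 1 → 1: weight = 3, length = 1, mean = 3/1 ≈ 3.000
  cycle 0 → 1 → 0: weight = 4, length = 2, mean = 4/2 ≈ 2.000
  cycle 1 → 0 → 1: weight = 4, length = 2, mean = 4/2 ≈ 2.000
Minimum mean = 2.000, attained e.g. along the cycle 0 → 1 → 0 with weight 4 and length 2. So λ(A) = 4/2 = 2.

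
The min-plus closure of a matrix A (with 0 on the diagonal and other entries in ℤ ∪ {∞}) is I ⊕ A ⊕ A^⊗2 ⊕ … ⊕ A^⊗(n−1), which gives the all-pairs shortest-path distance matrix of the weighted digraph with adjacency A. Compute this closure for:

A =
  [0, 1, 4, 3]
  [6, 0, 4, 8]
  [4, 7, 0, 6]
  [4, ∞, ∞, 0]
Closure =
  [0, 1, 4, 3]
  [6, 0, 4, 8]
  [4, 5, 0, 6]
  [4, 5, 8, 0]

This is the Floyd-Warshall all-pairs shortest-path computation. For each intermediate vertex k = 0, 1, …, 3, update dist[i][j] ← min(dist[i][j], dist[i][k] + dist[k][j]). The final matrix gives, for each (i, j), the minimum total weight of any directed path from i to j (possibly empty when i = j).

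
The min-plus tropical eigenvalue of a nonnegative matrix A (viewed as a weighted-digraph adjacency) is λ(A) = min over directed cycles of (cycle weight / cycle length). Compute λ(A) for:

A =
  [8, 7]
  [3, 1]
λ(A) = 1

Enumerate directed cycles and compute their means (weight / length). Sample:
  cycle 0 → 0: weight = 8, length = 1, mean = 8/1 ≈ 8.000
  cycle 1 → 1: weight = 1, length = 1, mean = 1/1 ≈ 1.000
  cycle 0 → 1 → 0: weight = 10, length = 2, mean = 10/2 ≈ 5.000
  cycle 1 → 0 → 1: weight = 10, length = 2, mean = 10/2 ≈ 5.000
Minimum mean = 1.000, attained e.g. along the cycle 1 → 1 with weight 1 and length 1. So λ(A) = 1/1 = 1.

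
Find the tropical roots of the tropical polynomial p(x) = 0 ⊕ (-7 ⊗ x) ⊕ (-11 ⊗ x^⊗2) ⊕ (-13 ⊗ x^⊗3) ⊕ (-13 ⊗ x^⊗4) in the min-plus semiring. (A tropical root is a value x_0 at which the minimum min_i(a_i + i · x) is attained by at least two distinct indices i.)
Roots: {0, 2, 4, 7}

Each tropical root is a break point of the lower envelope of the lines y = a_i + i · x (there are 5 lines, with slopes 0, 1, ..., 4). Only the lines that attain the minimum somewhere contribute to roots; other lines are dominated. Here the surviving (envelope) indices are i = 4, i = 3, i = 2, i = 1, i = 0.
Intersections between consecutive envelope lines give the roots: for adjacent envelope indices i < j the intersection is x = (a_i − a_j) / (j − i). Reading off the sorted break points: {0, 2, 4, 7}.
Verification: at each break x_0, at least two indices attain the minimum of min_i(a_i + i · x_0).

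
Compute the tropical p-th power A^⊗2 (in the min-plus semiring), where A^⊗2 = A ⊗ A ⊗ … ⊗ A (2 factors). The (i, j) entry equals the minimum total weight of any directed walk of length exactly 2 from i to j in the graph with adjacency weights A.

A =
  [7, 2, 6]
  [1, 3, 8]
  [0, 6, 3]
A^⊗2 =
  [3, 5, 9]
  [4, 3, 7]
  [3, 2, 6]

Each entry (A^⊗2)_ij equals the minimum over all length-2 walks i = v_0 → v_1 → … → v_2 = j of Σ_t A[v_t][v_{t+1}]. For example, for (i, j) = (0, 2) we minimise over 3 possible intermediate vertex sequences; the minimum is 9, attained along the walk 0 → 2 → 2.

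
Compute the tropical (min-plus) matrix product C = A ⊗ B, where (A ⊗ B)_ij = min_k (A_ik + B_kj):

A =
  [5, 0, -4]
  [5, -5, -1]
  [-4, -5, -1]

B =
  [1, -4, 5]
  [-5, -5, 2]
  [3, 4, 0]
A ⊗ B =
  [-5, -5, -4]
  [-10, -10, -3]
  [-10, -10, -3]

Apply the min-plus product entry-by-entry:
  C[0][0] = min over k of (A[0][0] + B[0][0] = 5 + 1 = 6, A[0][1] + B[1][0] = 0 + -5 = -5, A[0][2] + B[2][0] = -4 + 3 = -1) = -5 (attained at k = 1)
  C[0][1] = min over k of (A[0][0] + B[0][1] = 5 + -4 = 1, A[0][1] + B[1][1] = 0 + -5 = -5, A[0][2] + B[2][1] = -4 + 4 = 0) = -5 (attained at k = 1)
  C[0][2] = min over k of (A[0][0] + B[0][2] = 5 + 5 = 10, A[0][1] + B[1][2] = 0 + 2 = 2, A[0][2] + B[2][2] = -4 + 0 = -4) = -4 (attained at k = 2)
  C[1][0] = min over k of (A[1][0] + B[0][0] = 5 + 1 = 6, A[1][1] + B[1][0] = -5 + -5 = -10, A[1][2] + B[2][0] = -1 + 3 = 2) = -10 (attained at k = 1)
  C[1][1] = min over k of (A[1][0] + B[0][1] = 5 + -4 = 1, A[1][1] + B[1][1] = -5 + -5 = -10, A[1][2] + B[2][1] = -1 + 4 = 3) = -10 (attained at k = 1)
  C[1][2] = min over k of (A[1][0] + B[0][2] = 5 + 5 = 10, A[1][1] + B[1][2] = -5 + 2 = -3, A[1][2] + B[2][2] = -1 + 0 = -1) = -3 (attained at k = 1)
  C[2][0] = min over k of (A[2][0] + B[0][0] = -4 + 1 = -3, A[2][1] + B[1][0] = -5 + -5 = -10, A[2][2] + B[2][0] = -1 + 3 = 2) = -10 (attained at k = 1)
  C[2][1] = min over k of (A[2][0] + B[0][1] = -4 + -4 = -8, A[2][1] + B[1][1] = -5 + -5 = -10, A[2][2] + B[2][1] = -1 + 4 = 3) = -10 (attained at k = 1)
  C[2][2] = min over k of (A[2][0] + B[0][2] = -4 + 5 = 1, A[2][1] + B[1][2] = -5 + 2 = -3, A[2][2] + B[2][2] = -1 + 0 = -1) = -3 (attained at k = 1)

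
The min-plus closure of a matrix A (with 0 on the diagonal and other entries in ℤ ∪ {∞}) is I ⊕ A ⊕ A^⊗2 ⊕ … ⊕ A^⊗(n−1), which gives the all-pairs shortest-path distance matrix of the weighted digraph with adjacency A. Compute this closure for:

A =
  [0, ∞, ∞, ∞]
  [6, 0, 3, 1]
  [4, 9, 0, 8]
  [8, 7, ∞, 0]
Closure =
  [0, ∞, ∞, ∞]
  [6, 0, 3, 1]
  [4, 9, 0, 8]
  [8, 7, 10, 0]

This is the Floyd-Warshall all-pairs shortest-path computation. For each intermediate vertex k = 0, 1, …, 3, update dist[i][j] ← min(dist[i][j], dist[i][k] + dist[k][j]). The final matrix gives, for each (i, j), the minimum total weight of any directed path from i to j (possibly empty when i = j).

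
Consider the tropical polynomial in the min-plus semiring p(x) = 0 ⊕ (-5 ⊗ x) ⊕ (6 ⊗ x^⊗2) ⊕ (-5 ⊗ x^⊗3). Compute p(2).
p(2) = -3

A tropical monomial a ⊗ x^⊗i evaluates to a + i · x. Evaluating each term at x = 2:
  Term 0 contributes 0 + 0 · 2 = 0
  Term 1 contributes -5 + 1 · 2 = -3
  Term 2 contributes 6 + 2 · 2 = 10
  Term 3 contributes -5 + 3 · 2 = 1
p(2) = ⊕ of these = min[0, -3, 10, 1] = -3.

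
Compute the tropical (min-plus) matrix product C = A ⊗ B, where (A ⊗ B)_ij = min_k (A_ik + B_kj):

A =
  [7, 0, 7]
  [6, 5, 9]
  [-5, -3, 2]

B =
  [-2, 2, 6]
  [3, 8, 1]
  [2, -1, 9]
A ⊗ B =
  [3, 6, 1]
  [4, 8, 6]
  [-7, -3, -2]

Apply the min-plus product entry-by-entry:
  C[0][0] = min over k of (A[0][0] + B[0][0] = 7 + -2 = 5, A[0][1] + B[1][0] = 0 + 3 = 3, A[0][2] + B[2][0] = 7 + 2 = 9) = 3 (attained at k = 1)
  C[0][1] = min over k of (A[0][0] + B[0][1] = 7 + 2 = 9, A[0][1] + B[1][1] = 0 + 8 = 8, A[0][2] + B[2][1] = 7 + -1 = 6) = 6 (attained at k = 2)
  C[0][2] = min over k of (A[0][0] + B[0][2] = 7 + 6 = 13, A[0][1] + B[1][2] = 0 + 1 = 1, A[0][2] + B[2][2] = 7 + 9 = 16) = 1 (attained at k = 1)
  C[1][0] = min over k of (A[1][0] + B[0][0] = 6 + -2 = 4, A[1][1] + B[1][0] = 5 + 3 = 8, A[1][2] + B[2][0] = 9 + 2 = 11) = 4 (attained at k = 0)
  C[1][1] = min over k of (A[1][0] + B[0][1] = 6 + 2 = 8, A[1][1] + B[1][1] = 5 + 8 = 13, A[1][2] + B[2][1] = 9 + -1 = 8) = 8 (attained at k = 0)
  C[1][2] = min over k of (A[1][0] + B[0][2] = 6 + 6 = 12, A[1][1] + B[1][2] = 5 + 1 = 6, A[1][2] + B[2][2] = 9 + 9 = 18) = 6 (attained at k = 1)
  C[2][0] = min over k of (A[2][0] + B[0][0] = -5 + -2 = -7, A[2][1] + B[1][0] = -3 + 3 = 0, A[2][2] + B[2][0] = 2 + 2 = 4) = -7 (attained at k = 0)
  C[2][1] = min over k of (A[2][0] + B[0][1] = -5 + 2 = -3, A[2][1] + B[1][1] = -3 + 8 = 5, A[2][2] + B[2][1] = 2 + -1 = 1) = -3 (attained at k = 0)
  C[2][2] = min over k of (A[2][0] + B[0][2] = -5 + 6 = 1, A[2][1] + B[1][2] = -3 + 1 = -2, A[2][2] + B[2][2] = 2 + 9 = 11) = -2 (attained at k = 1)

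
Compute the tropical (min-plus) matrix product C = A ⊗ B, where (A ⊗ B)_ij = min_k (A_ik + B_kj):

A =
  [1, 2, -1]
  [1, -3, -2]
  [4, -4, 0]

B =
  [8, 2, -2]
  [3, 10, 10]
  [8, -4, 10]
A ⊗ B =
  [5, -5, -1]
  [0, -6, -1]
  [-1, -4, 2]

Apply the min-plus product entry-by-entry:
  C[0][0] = min over k of (A[0][0] + B[0][0] = 1 + 8 = 9, A[0][1] + B[1][0] = 2 + 3 = 5, A[0][2] + B[2][0] = -1 + 8 = 7) = 5 (attained at k = 1)
  C[0][1] = min over k of (A[0][0] + B[0][1] = 1 + 2 = 3, A[0][1] + B[1][1] = 2 + 10 = 12, A[0][2] + B[2][1] = -1 + -4 = -5) = -5 (attained at k = 2)
  C[0][2] = min over k of (A[0][0] + B[0][2] = 1 + -2 = -1, A[0][1] + B[1][2] = 2 + 10 = 12, A[0][2] + B[2][2] = -1 + 10 = 9) = -1 (attained at k = 0)
  C[1][0] = min over k of (A[1][0] + B[0][0] = 1 + 8 = 9, A[1][1] + B[1][0] = -3 + 3 = 0, A[1][2] + B[2][0] = -2 + 8 = 6) = 0 (attained at k = 1)
  C[1][1] = min over k of (A[1][0] + B[0][1] = 1 + 2 = 3, A[1][1] + B[1][1] = -3 + 10 = 7, A[1][2] + B[2][1] = -2 + -4 = -6) = -6 (attained at k = 2)
  C[1][2] = min over k of (A[1][0] + B[0][2] = 1 + -2 = -1, A[1][1] + B[1][2] = -3 + 10 = 7, A[1][2] + B[2][2] = -2 + 10 = 8) = -1 (attained at k = 0)
  C[2][0] = min over k of (A[2][0] + B[0][0] = 4 + 8 = 12, A[2][1] + B[1][0] = -4 + 3 = -1, A[2][2] + B[2][0] = 0 + 8 = 8) = -1 (attained at k = 1)
  C[2][1] = min over k of (A[2][0] + B[0][1] = 4 + 2 = 6, A[2][1] + B[1][1] = -4 + 10 = 6, A[2][2] + B[2][1] = 0 + -4 = -4) = -4 (attained at k = 2)
  C[2][2] = min over k of (A[2][0] + B[0][2] = 4 + -2 = 2, A[2][1] + B[1][2] = -4 + 10 = 6, A[2][2] + B[2][2] = 0 + 10 = 10) = 2 (attained at k = 0)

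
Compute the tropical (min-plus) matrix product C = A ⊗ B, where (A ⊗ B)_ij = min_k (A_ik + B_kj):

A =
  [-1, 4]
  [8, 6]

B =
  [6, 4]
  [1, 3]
A ⊗ B =
  [5, 3]
  [7, 9]

Apply the min-plus product entry-by-entry:
  C[0][0] = min over k of (A[0][0] + B[0][0] = -1 + 6 = 5, A[0][1] + B[1][0] = 4 + 1 = 5) = 5 (attained at k = 0)
  C[0][1] = min over k of (A[0][0] + B[0][1] = -1 + 4 = 3, A[0][1] + B[1][1] = 4 + 3 = 7) = 3 (attained at k = 0)
  C[1][0] = min over k of (A[1][0] + B[0][0] = 8 + 6 = 14, A[1][1] + B[1][0] = 6 + 1 = 7) = 7 (attained at k = 1)
  C[1][1] = min over k of (A[1][0] + B[0][1] = 8 + 4 = 12, A[1][1] + B[1][1] = 6 + 3 = 9) = 9 (attained at k = 1)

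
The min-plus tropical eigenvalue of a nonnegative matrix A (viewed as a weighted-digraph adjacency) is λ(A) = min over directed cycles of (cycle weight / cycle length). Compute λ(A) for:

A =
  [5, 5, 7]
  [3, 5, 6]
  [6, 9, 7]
λ(A) = 4

Enumerate directed cycles and compute their means (weight / length). Sample:
  cycle 0 → 0: weight = 5, length = 1, mean = 5/1 ≈ 5.000
  cycle 1 → 1: weight = 5, length = 1, mean = 5/1 ≈ 5.000
  cycle 2 → 2: weight = 7, length = 1, mean = 7/1 ≈ 7.000
  cycle 0 → 1 → 0: weight = 8, length = 2, mean = 8/2 ≈ 4.000
  cycle 0 → 2 → 0: weight = 13, length = 2, mean = 13/2 ≈ 6.500
  cycle 1 → 0 → 1: weight = 8, length = 2, mean = 8/2 ≈ 4.000
Minimum mean = 4.000, attained e.g. along the cycle 0 → 1 → 0 with weight 8 and length 2. So λ(A) = 8/2 = 4.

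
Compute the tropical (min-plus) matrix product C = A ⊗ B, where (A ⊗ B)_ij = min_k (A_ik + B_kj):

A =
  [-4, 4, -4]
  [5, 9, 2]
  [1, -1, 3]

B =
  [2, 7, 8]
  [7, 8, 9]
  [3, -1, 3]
A ⊗ B =
  [-2, -5, -1]
  [5, 1, 5]
  [3, 2, 6]

Apply the min-plus product entry-by-entry:
  C[0][0] = min over k of (A[0][0] + B[0][0] = -4 + 2 = -2, A[0][1] + B[1][0] = 4 + 7 = 11, A[0][2] + B[2][0] = -4 + 3 = -1) = -2 (attained at k = 0)
  C[0][1] = min over k of (A[0][0] + B[0][1] = -4 + 7 = 3, A[0][1] + B[1][1] = 4 + 8 = 12, A[0][2] + B[2][1] = -4 + -1 = -5) = -5 (attained at k = 2)
  C[0][2] = min over k of (A[0][0] + B[0][2] = -4 + 8 = 4, A[0][1] + B[1][2] = 4 + 9 = 13, A[0][2] + B[2][2] = -4 + 3 = -1) = -1 (attained at k = 2)
  C[1][0] = min over k of (A[1][0] + B[0][0] = 5 + 2 = 7, A[1][1] + B[1][0] = 9 + 7 = 16, A[1][2] + B[2][0] = 2 + 3 = 5) = 5 (attained at k = 2)
  C[1][1] = min over k of (A[1][0] + B[0][1] = 5 + 7 = 12, A[1][1] + B[1][1] = 9 + 8 = 17, A[1][2] + B[2][1] = 2 + -1 = 1) = 1 (attained at k = 2)
  C[1][2] = min over k of (A[1][0] + B[0][2] = 5 + 8 = 13, A[1][1] + B[1][2] = 9 + 9 = 18, A[1][2] + B[2][2] = 2 + 3 = 5) = 5 (attained at k = 2)
  C[2][0] = min over k of (A[2][0] + B[0][0] = 1 + 2 = 3, A[2][1] + B[1][0] = -1 + 7 = 6, A[2][2] + B[2][0] = 3 + 3 = 6) = 3 (attained at k = 0)
  C[2][1] = min over k of (A[2][0] + B[0][1] = 1 + 7 = 8, A[2][1] + B[1][1] = -1 + 8 = 7, A[2][2] + B[2][1] = 3 + -1 = 2) = 2 (attained at k = 2)
  C[2][2] = min over k of (A[2][0] + B[0][2] = 1 + 8 = 9, A[2][1] + B[1][2] = -1 + 9 = 8, A[2][2] + B[2][2] = 3 + 3 = 6) = 6 (attained at k = 2)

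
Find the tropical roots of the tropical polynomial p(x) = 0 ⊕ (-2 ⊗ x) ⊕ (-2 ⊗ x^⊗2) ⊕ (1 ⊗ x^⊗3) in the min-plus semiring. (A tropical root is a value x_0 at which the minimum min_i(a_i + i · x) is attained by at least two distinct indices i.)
Roots: {-3, 0, 2}

Each tropical root is a break point of the lower envelope of the lines y = a_i + i · x (there are 4 lines, with slopes 0, 1, ..., 3). Only the lines that attain the minimum somewhere contribute to roots; other lines are dominated. Here the surviving (envelope) indices are i = 3, i = 2, i = 1, i = 0.
Intersections between consecutive envelope lines give the roots: for adjacent envelope indices i < j the intersection is x = (a_i − a_j) / (j − i). Reading off the sorted break points: {-3, 0, 2}.
Verification: at each break x_0, at least two indices attain the minimum of min_i(a_i + i · x_0).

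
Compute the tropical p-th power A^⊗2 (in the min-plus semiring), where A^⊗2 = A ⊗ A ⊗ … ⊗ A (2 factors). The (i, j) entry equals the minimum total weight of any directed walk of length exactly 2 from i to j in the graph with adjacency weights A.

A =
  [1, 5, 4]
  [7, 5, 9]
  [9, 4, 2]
A^⊗2 =
  [2, 6, 5]
  [8, 10, 11]
  [10, 6, 4]

Each entry (A^⊗2)_ij equals the minimum over all length-2 walks i = v_0 → v_1 → … → v_2 = j of Σ_t A[v_t][v_{t+1}]. For example, for (i, j) = (0, 2) we minimise over 3 possible intermediate vertex sequences; the minimum is 5, attained along the walk 0 → 0 → 2.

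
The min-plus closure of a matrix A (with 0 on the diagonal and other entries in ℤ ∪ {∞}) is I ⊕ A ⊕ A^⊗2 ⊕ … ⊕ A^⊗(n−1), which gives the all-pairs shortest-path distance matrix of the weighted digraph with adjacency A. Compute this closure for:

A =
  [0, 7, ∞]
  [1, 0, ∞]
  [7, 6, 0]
Closure =
  [0, 7, ∞]
  [1, 0, ∞]
  [7, 6, 0]

This is the Floyd-Warshall all-pairs shortest-path computation. For each intermediate vertex k = 0, 1, …, 2, update dist[i][j] ← min(dist[i][j], dist[i][k] + dist[k][j]). The final matrix gives, for each (i, j), the minimum total weight of any directed path from i to j (possibly empty when i = j).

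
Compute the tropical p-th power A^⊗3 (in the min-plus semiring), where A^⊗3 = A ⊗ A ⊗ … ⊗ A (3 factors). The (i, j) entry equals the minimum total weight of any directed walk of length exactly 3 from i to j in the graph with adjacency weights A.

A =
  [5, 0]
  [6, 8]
A^⊗3 =
  [11, 6]
  [12, 11]

Each entry (A^⊗3)_ij equals the minimum over all length-3 walks i = v_0 → v_1 → … → v_3 = j of Σ_t A[v_t][v_{t+1}]. For example, for (i, j) = (0, 1) we minimise over 4 possible intermediate vertex sequences; the minimum is 6, attained along the walk 0 → 1 → 0 → 1.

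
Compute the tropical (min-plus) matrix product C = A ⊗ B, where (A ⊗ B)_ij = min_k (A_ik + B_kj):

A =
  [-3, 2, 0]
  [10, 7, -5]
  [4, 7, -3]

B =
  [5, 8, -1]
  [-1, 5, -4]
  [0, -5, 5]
A ⊗ B =
  [0, -5, -4]
  [-5, -10, 0]
  [-3, -8, 2]

Apply the min-plus product entry-by-entry:
  C[0][0] = min over k of (A[0][0] + B[0][0] = -3 + 5 = 2, A[0][1] + B[1][0] = 2 + -1 = 1, A[0][2] + B[2][0] = 0 + 0 = 0) = 0 (attained at k = 2)
  C[0][1] = min over k of (A[0][0] + B[0][1] = -3 + 8 = 5, A[0][1] + B[1][1] = 2 + 5 = 7, A[0][2] + B[2][1] = 0 + -5 = -5) = -5 (attained at k = 2)
  C[0][2] = min over k of (A[0][0] + B[0][2] = -3 + -1 = -4, A[0][1] + B[1][2] = 2 + -4 = -2, A[0][2] + B[2][2] = 0 + 5 = 5) = -4 (attained at k = 0)
  C[1][0] = min over k of (A[1][0] + B[0][0] = 10 + 5 = 15, A[1][1] + B[1][0] = 7 + -1 = 6, A[1][2] + B[2][0] = -5 + 0 = -5) = -5 (attained at k = 2)
  C[1][1] = min over k of (A[1][0] + B[0][1] = 10 + 8 = 18, A[1][1] + B[1][1] = 7 + 5 = 12, A[1][2] + B[2][1] = -5 + -5 = -10) = -10 (attained at k = 2)
  C[1][2] = min over k of (A[1][0] + B[0][2] = 10 + -1 = 9, A[1][1] + B[1][2] = 7 + -4 = 3, A[1][2] + B[2][2] = -5 + 5 = 0) = 0 (attained at k = 2)
  C[2][0] = min over k of (A[2][0] + B[0][0] = 4 + 5 = 9, A[2][1] + B[1][0] = 7 + -1 = 6, A[2][2] + B[2][0] = -3 + 0 = -3) = -3 (attained at k = 2)
  C[2][1] = min over k of (A[2][0] + B[0][1] = 4 + 8 = 12, A[2][1] + B[1][1] = 7 + 5 = 12, A[2][2] + B[2][1] = -3 + -5 = -8) = -8 (attained at k = 2)
  C[2][2] = min over k of (A[2][0] + B[0][2] = 4 + -1 = 3, A[2][1] + B[1][2] = 7 + -4 = 3, A[2][2] + B[2][2] = -3 + 5 = 2) = 2 (attained at k = 2)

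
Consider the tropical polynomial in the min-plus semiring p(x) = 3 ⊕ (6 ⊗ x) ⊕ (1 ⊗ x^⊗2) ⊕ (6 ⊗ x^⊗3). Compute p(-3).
p(-3) = -5

A tropical monomial a ⊗ x^⊗i evaluates to a + i · x. Evaluating each term at x = -3:
  Term 0 contributes 3 + 0 · -3 = 3
  Term 1 contributes 6 + 1 · -3 = 3
  Term 2 contributes 1 + 2 · -3 = -5
  Term 3 contributes 6 + 3 · -3 = -3
p(-3) = ⊕ of these = min[3, 3, -5, -3] = -5.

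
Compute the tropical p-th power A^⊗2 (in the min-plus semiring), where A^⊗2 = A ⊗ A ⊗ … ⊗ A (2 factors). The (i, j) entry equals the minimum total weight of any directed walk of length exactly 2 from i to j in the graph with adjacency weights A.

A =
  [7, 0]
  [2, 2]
A^⊗2 =
  [2, 2]
  [4, 2]

Each entry (A^⊗2)_ij equals the minimum over all length-2 walks i = v_0 → v_1 → … → v_2 = j of Σ_t A[v_t][v_{t+1}]. For example, for (i, j) = (0, 1) we minimise over 2 possible intermediate vertex sequences; the minimum is 2, attained along the walk 0 → 1 → 1.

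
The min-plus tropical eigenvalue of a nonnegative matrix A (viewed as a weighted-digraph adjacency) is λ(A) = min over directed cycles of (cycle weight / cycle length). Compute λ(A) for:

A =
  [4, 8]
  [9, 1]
λ(A) = 1

Enumerate directed cycles and compute their means (weight / length). Sample:
  cycle 0 → 0: weight = 4, length = 1, mean = 4/1 ≈ 4.000
  cycle 1 → 1: weight = 1, length = 1, mean = 1/1 ≈ 1.000
  cycle 0 → 1 → 0: weight = 17, length = 2, mean = 17/2 ≈ 8.500
  cycle 1 → 0 → 1: weight = 17, length = 2, mean = 17/2 ≈ 8.500
Minimum mean = 1.000, attained e.g. along the cycle 1 → 1 with weight 1 and length 1. So λ(A) = 1/1 = 1.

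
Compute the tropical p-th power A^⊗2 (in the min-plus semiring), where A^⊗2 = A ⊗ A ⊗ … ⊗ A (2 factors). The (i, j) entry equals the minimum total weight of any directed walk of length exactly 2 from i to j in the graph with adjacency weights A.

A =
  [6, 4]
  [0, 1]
A^⊗2 =
  [4, 5]
  [1, 2]

Each entry (A^⊗2)_ij equals the minimum over all length-2 walks i = v_0 → v_1 → … → v_2 = j of Σ_t A[v_t][v_{t+1}]. For example, for (i, j) = (0, 1) we minimise over 2 possible intermediate vertex sequences; the minimum is 5, attained along the walk 0 → 1 → 1.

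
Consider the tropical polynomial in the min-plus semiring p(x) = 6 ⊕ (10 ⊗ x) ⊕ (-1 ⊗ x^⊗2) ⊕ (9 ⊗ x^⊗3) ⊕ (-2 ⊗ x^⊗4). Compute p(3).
p(3) = 5

A tropical monomial a ⊗ x^⊗i evaluates to a + i · x. Evaluating each term at x = 3:
  Term 0 contributes 6 + 0 · 3 = 6
  Term 1 contributes 10 + 1 · 3 = 13
  Term 2 contributes -1 + 2 · 3 = 5
  Term 3 contributes 9 + 3 · 3 = 18
  Term 4 contributes -2 + 4 · 3 = 10
p(3) = ⊕ of these = min[6, 13, 5, 18, 10] = 5.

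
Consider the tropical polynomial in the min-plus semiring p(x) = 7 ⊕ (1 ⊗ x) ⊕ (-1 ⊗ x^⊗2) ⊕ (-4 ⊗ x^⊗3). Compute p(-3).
p(-3) = -13

A tropical monomial a ⊗ x^⊗i evaluates to a + i · x. Evaluating each term at x = -3:
  Term 0 contributes 7 + 0 · -3 = 7
  Term 1 contributes 1 + 1 · -3 = -2
  Term 2 contributes -1 + 2 · -3 = -7
  Term 3 contributes -4 + 3 · -3 = -13
p(-3) = ⊕ of these = min[7, -2, -7, -13] = -13.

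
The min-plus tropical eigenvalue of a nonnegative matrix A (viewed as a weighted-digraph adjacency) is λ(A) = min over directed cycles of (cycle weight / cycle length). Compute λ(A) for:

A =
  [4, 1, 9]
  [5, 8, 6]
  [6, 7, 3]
λ(A) = 3

Enumerate directed cycles and compute their means (weight / length). Sample:
  cycle 0 → 0: weight = 4, length = 1, mean = 4/1 ≈ 4.000
  cycle 1 → 1: weight = 8, length = 1, mean = 8/1 ≈ 8.000
  cycle 2 → 2: weight = 3, length = 1, mean = 3/1 ≈ 3.000
  cycle 0 → 1 → 0: weight = 6, length = 2, mean = 6/2 ≈ 3.000
  cycle 0 → 2 → 0: weight = 15, length = 2, mean = 15/2 ≈ 7.500
  cycle 1 → 0 → 1: weight = 6, length = 2, mean = 6/2 ≈ 3.000
Minimum mean = 3.000, attained e.g. along the cycle 2 → 2 with weight 3 and length 1. So λ(A) = 3/1 = 3.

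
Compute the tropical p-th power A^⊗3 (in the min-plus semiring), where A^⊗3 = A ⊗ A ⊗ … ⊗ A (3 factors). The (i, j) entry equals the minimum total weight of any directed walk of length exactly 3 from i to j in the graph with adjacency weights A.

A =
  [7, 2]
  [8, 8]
A^⊗3 =
  [17, 12]
  [18, 17]

Each entry (A^⊗3)_ij equals the minimum over all length-3 walks i = v_0 → v_1 → … → v_3 = j of Σ_t A[v_t][v_{t+1}]. For example, for (i, j) = (0, 1) we minimise over 4 possible intermediate vertex sequences; the minimum is 12, attained along the walk 0 → 1 → 0 → 1.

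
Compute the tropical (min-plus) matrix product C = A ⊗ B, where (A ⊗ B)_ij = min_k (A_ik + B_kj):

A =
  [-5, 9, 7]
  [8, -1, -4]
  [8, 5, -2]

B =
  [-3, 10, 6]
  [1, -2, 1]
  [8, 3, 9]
A ⊗ B =
  [-8, 5, 1]
  [0, -3, 0]
  [5, 1, 6]

Apply the min-plus product entry-by-entry:
  C[0][0] = min over k of (A[0][0] + B[0][0] = -5 + -3 = -8, A[0][1] + B[1][0] = 9 + 1 = 10, A[0][2] + B[2][0] = 7 + 8 = 15) = -8 (attained at k = 0)
  C[0][1] = min over k of (A[0][0] + B[0][1] = -5 + 10 = 5, A[0][1] + B[1][1] = 9 + -2 = 7, A[0][2] + B[2][1] = 7 + 3 = 10) = 5 (attained at k = 0)
  C[0][2] = min over k of (A[0][0] + B[0][2] = -5 + 6 = 1, A[0][1] + B[1][2] = 9 + 1 = 10, A[0][2] + B[2][2] = 7 + 9 = 16) = 1 (attained at k = 0)
  C[1][0] = min over k of (A[1][0] + B[0][0] = 8 + -3 = 5, A[1][1] + B[1][0] = -1 + 1 = 0, A[1][2] + B[2][0] = -4 + 8 = 4) = 0 (attained at k = 1)
  C[1][1] = min over k of (A[1][0] + B[0][1] = 8 + 10 = 18, A[1][1] + B[1][1] = -1 + -2 = -3, A[1][2] + B[2][1] = -4 + 3 = -1) = -3 (attained at k = 1)
  C[1][2] = min over k of (A[1][0] + B[0][2] = 8 + 6 = 14, A[1][1] + B[1][2] = -1 + 1 = 0, A[1][2] + B[2][2] = -4 + 9 = 5) = 0 (attained at k = 1)
  C[2][0] = min over k of (A[2][0] + B[0][0] = 8 + -3 = 5, A[2][1] + B[1][0] = 5 + 1 = 6, A[2][2] + B[2][0] = -2 + 8 = 6) = 5 (attained at k = 0)
  C[2][1] = min over k of (A[2][0] + B[0][1] = 8 + 10 = 18, A[2][1] + B[1][1] = 5 + -2 = 3, A[2][2] + B[2][1] = -2 + 3 = 1) = 1 (attained at k = 2)
  C[2][2] = min over k of (A[2][0] + B[0][2] = 8 + 6 = 14, A[2][1] + B[1][2] = 5 + 1 = 6, A[2][2] + B[2][2] = -2 + 9 = 7) = 6 (attained at k = 1)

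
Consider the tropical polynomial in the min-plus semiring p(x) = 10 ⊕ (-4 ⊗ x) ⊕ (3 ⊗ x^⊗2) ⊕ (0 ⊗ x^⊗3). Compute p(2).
p(2) = -2

A tropical monomial a ⊗ x^⊗i evaluates to a + i · x. Evaluating each term at x = 2:
  Term 0 contributes 10 + 0 · 2 = 10
  Term 1 contributes -4 + 1 · 2 = -2
  Term 2 contributes 3 + 2 · 2 = 7
  Term 3 contributes 0 + 3 · 2 = 6
p(2) = ⊕ of these = min[10, -2, 7, 6] = -2.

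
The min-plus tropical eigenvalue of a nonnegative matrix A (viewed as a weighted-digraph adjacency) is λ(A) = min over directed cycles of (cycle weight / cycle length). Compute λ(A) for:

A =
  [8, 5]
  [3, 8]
λ(A) = 4

Enumerate directed cycles and compute their means (weight / length). Sample:
  cycle 0 → 0: weight = 8, length = 1, mean = 8/1 ≈ 8.000
  cycle 1 → 1: weight = 8, length = 1, mean = 8/1 ≈ 8.000
  cycle 0 → 1 → 0: weight = 8, length = 2, mean = 8/2 ≈ 4.000
  cycle 1 → 0 → 1: weight = 8, length = 2, mean = 8/2 ≈ 4.000
Minimum mean = 4.000, attained e.g. along the cycle 0 → 1 → 0 with weight 8 and length 2. So λ(A) = 8/2 = 4.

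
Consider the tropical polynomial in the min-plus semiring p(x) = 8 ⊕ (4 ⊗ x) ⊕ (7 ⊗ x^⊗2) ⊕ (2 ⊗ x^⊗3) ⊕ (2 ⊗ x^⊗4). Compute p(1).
p(1) = 5

A tropical monomial a ⊗ x^⊗i evaluates to a + i · x. Evaluating each term at x = 1:
  Term 0 contributes 8 + 0 · 1 = 8
  Term 1 contributes 4 + 1 · 1 = 5
  Term 2 contributes 7 + 2 · 1 = 9
  Term 3 contributes 2 + 3 · 1 = 5
  Term 4 contributes 2 + 4 · 1 = 6
p(1) = ⊕ of these = min[8, 5, 9, 5, 6] = 5.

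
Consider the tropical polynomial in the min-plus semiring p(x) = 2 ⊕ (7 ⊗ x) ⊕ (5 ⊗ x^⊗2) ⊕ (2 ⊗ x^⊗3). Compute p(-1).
p(-1) = -1

A tropical monomial a ⊗ x^⊗i evaluates to a + i · x. Evaluating each term at x = -1:
  Term 0 contributes 2 + 0 · -1 = 2
  Term 1 contributes 7 + 1 · -1 = 6
  Term 2 contributes 5 + 2 · -1 = 3
  Term 3 contributes 2 + 3 · -1 = -1
p(-1) = ⊕ of these = min[2, 6, 3, -1] = -1.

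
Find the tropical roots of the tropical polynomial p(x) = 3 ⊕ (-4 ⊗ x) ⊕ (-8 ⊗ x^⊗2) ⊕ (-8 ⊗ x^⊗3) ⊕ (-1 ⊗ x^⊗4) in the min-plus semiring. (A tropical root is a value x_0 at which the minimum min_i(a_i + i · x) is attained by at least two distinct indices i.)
Roots: {-7, 0, 4, 7}

Each tropical root is a break point of the lower envelope of the lines y = a_i + i · x (there are 5 lines, with slopes 0, 1, ..., 4). Only the lines that attain the minimum somewhere contribute to roots; other lines are dominated. Here the surviving (envelope) indices are i = 4, i = 3, i = 2, i = 1, i = 0.
Intersections between consecutive envelope lines give the roots: for adjacent envelope indices i < j the intersection is x = (a_i − a_j) / (j − i). Reading off the sorted break points: {-7, 0, 4, 7}.
Verification: at each break x_0, at least two indices attain the minimum of min_i(a_i + i · x_0).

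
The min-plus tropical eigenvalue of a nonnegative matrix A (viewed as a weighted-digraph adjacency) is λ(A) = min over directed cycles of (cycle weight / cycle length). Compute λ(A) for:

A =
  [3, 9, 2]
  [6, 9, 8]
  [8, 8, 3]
λ(A) = 3

Enumerate directed cycles and compute their means (weight / length). Sample:
  cycle 0 → 0: weight = 3, length = 1, mean = 3/1 ≈ 3.000
  cycle 1 → 1: weight = 9, length = 1, mean = 9/1 ≈ 9.000
  cycle 2 → 2: weight = 3, length = 1, mean = 3/1 ≈ 3.000
  cycle 0 → 1 → 0: weight = 15, length = 2, mean = 15/2 ≈ 7.500
  cycle 0 → 2 → 0: weight = 10, length = 2, mean = 10/2 ≈ 5.000
  cycle 1 → 0 → 1: weight = 15, length = 2, mean = 15/2 ≈ 7.500
Minimum mean = 3.000, attained e.g. along the cycle 0 → 0 with weight 3 and length 1. So λ(A) = 3/1 = 3.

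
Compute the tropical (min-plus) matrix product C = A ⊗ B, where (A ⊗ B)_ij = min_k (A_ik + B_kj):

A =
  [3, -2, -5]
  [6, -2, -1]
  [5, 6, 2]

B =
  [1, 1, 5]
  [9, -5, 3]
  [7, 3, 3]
A ⊗ B =
  [2, -7, -2]
  [6, -7, 1]
  [6, 1, 5]

Apply the min-plus product entry-by-entry:
  C[0][0] = min over k of (A[0][0] + B[0][0] = 3 + 1 = 4, A[0][1] + B[1][0] = -2 + 9 = 7, A[0][2] + B[2][0] = -5 + 7 = 2) = 2 (attained at k = 2)
  C[0][1] = min over k of (A[0][0] + B[0][1] = 3 + 1 = 4, A[0][1] + B[1][1] = -2 + -5 = -7, A[0][2] + B[2][1] = -5 + 3 = -2) = -7 (attained at k = 1)
  C[0][2] = min over k of (A[0][0] + B[0][2] = 3 + 5 = 8, A[0][1] + B[1][2] = -2 + 3 = 1, A[0][2] + B[2][2] = -5 + 3 = -2) = -2 (attained at k = 2)
  C[1][0] = min over k of (A[1][0] + B[0][0] = 6 + 1 = 7, A[1][1] + B[1][0] = -2 + 9 = 7, A[1][2] + B[2][0] = -1 + 7 = 6) = 6 (attained at k = 2)
  C[1][1] = min over k of (A[1][0] + B[0][1] = 6 + 1 = 7, A[1][1] + B[1][1] = -2 + -5 = -7, A[1][2] + B[2][1] = -1 + 3 = 2) = -7 (attained at k = 1)
  C[1][2] = min over k of (A[1][0] + B[0][2] = 6 + 5 = 11, A[1][1] + B[1][2] = -2 + 3 = 1, A[1][2] + B[2][2] = -1 + 3 = 2) = 1 (attained at k = 1)
  C[2][0] = min over k of (A[2][0] + B[0][0] = 5 + 1 = 6, A[2][1] + B[1][0] = 6 + 9 = 15, A[2][2] + B[2][0] = 2 + 7 = 9) = 6 (attained at k = 0)
  C[2][1] = min over k of (A[2][0] + B[0][1] = 5 + 1 = 6, A[2][1] + B[1][1] = 6 + -5 = 1, A[2][2] + B[2][1] = 2 + 3 = 5) = 1 (attained at k = 1)
  C[2][2] = min over k of (A[2][0] + B[0][2] = 5 + 5 = 10, A[2][1] + B[1][2] = 6 + 3 = 9, A[2][2] + B[2][2] = 2 + 3 = 5) = 5 (attained at k = 2)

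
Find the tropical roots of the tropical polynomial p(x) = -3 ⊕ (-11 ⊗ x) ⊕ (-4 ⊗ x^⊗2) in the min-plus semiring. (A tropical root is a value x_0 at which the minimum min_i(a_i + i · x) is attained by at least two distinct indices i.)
Roots: {-7, 8}

Each tropical root is a break point of the lower envelope of the lines y = a_i + i · x (there are 3 lines, with slopes 0, 1, ..., 2). Only the lines that attain the minimum somewhere contribute to roots; other lines are dominated. Here the surviving (envelope) indices are i = 2, i = 1, i = 0.
Intersections between consecutive envelope lines give the roots: for adjacent envelope indices i < j the intersection is x = (a_i − a_j) / (j − i). Reading off the sorted break points: {-7, 8}.
Verification: at each break x_0, at least two indices attain the minimum of min_i(a_i + i · x_0).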